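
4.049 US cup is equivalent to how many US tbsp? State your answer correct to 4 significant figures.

1 US cup = 16.0000 US tbsp.
Thus 4.049 × 16.0000 ≈ 64.78 US tbsp.

64.78 US tablespoons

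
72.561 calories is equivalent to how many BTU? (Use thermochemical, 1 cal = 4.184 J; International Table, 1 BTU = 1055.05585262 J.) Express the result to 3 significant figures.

0.288 British thermal units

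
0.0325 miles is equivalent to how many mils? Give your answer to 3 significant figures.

1 mile = 6.33600e+7 mils.
Thus 0.0325 × 6.33600e+7 ≈ 2.06e+6 mil.

2.06e+6 mil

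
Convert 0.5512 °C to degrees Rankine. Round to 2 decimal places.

492.66 degrees Rankine

°R = (°C + 273.15) × 9/5.
Applying the formula gives 492.66 °R.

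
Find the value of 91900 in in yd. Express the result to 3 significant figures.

1 inch = 0.0277778 yd.
So 91900 × 0.0277778 ≈ 2550 yd.

2550 yards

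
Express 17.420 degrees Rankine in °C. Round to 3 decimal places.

-263.472 degrees Celsius

°R = (°C + 273.15) × 9/5.
Applying the formula gives -263.472 °C.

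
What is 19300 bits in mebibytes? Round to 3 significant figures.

0.00230 mebibytes

1 bit = 1.19209 × 10^-7 mebibytes.
19300 × 1.19209 × 10^-7 ≈ 0.00230 MiB.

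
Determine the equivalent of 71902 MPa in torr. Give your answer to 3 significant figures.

5.39e+8 torr

1 MPa = 7500.62 torr.
Then 71902 × 7500.62 ≈ 5.39e+8 torr.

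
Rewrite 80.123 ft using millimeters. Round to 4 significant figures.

24420 millimeters

1 foot = 304.800 millimeters.
So 80.123 × 304.800 ≈ 24420 mm.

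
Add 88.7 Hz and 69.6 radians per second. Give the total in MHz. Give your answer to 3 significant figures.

9.98e-5 MHz

88.7 Hz = 8.87000e-5 MHz and 69.6 rad/s = 1.10772e-5 MHz.
8.87000e-5 + 1.10772e-5 ≈ 9.98e-5 MHz.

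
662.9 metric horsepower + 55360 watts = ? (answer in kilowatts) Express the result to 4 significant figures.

542.9 kilowatts

662.9 PS = 487.562 kW and 55360 W = 55.3600 kW.
487.562 + 55.3600 ≈ 542.9 kW.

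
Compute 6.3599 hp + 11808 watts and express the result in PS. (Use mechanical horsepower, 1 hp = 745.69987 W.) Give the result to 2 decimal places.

22.50 metric horsepower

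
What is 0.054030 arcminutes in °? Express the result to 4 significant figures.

1 arcminute = 0.0166667 degrees.
0.054030 × 0.0166667 ≈ 0.0009005 °.

0.0009005 °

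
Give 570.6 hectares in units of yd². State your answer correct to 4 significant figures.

6.824e+6 square yards

1 hectare = 11959.9 square yards.
Thus 570.6 × 11959.9 ≈ 6.824e+6 yd².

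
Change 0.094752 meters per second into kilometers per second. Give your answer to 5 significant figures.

1 m/s = 0.00100000 kilometers per second.
0.094752 × 0.00100000 ≈ 9.4752 × 10^-5 km/s.

9.4752 × 10^-5 kilometers per second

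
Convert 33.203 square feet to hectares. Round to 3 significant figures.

1 ft² = 9.29030e-6 hectares.
So 33.203 × 9.29030e-6 ≈ 0.000308 ha.

0.000308 hectares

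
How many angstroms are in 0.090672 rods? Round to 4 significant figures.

4.560 × 10^9 Å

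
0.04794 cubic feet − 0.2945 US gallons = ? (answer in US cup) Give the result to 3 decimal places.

1.026 US cup

0.04794 ft³ = 5.73786 US cup and 0.2945 US gal = 4.71200 US cup.
5.73786 − 4.71200 ≈ 1.026 US cup.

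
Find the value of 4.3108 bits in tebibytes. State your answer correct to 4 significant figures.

4.901 × 10^-13 tebibytes

1 bit = 1.13687 × 10^-13 tebibytes.
Thus 4.3108 × 1.13687 × 10^-13 ≈ 4.901 × 10^-13 TiB.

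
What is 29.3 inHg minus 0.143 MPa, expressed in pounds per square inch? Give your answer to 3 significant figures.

29.3 inHg = 14.3908 psi and 0.143 MPa = 20.7404 psi.
14.3908 − 20.7404 ≈ -6.35 psi.

-6.35 psi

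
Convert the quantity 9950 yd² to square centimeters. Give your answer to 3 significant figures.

8.32e+7 cm²

1 square yard = 8361.27 square centimeters.
Thus 9950 × 8361.27 ≈ 8.32e+7 cm².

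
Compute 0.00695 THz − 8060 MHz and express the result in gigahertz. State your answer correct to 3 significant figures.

0.00695 THz = 6.95000 GHz and 8060 MHz = 8.06000 GHz.
6.95000 − 8.06000 ≈ -1.11 GHz.

-1.11 GHz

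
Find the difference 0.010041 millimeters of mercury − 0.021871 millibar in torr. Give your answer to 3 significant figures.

-0.00636 torr

0.010041 mmHg = 0.0100410 torr and 0.021871 mbar = 0.0164046 torr.
0.0100410 − 0.0164046 ≈ -0.00636 torr.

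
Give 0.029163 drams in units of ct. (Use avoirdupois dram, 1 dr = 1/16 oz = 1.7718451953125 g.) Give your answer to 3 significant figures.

0.258 carats

1 dram = 8.85923 ct.
So 0.029163 × 8.85923 ≈ 0.258 ct.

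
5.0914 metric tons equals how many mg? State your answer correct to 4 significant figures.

1 t = 1.00000 × 10^9 mg.
5.0914 × 1.00000 × 10^9 ≈ 5.091 × 10^9 mg.

5.091 × 10^9 milligrams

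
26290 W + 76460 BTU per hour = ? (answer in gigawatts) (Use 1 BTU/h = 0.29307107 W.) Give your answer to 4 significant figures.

26290 W = 2.62900 × 10^-5 GW and 76460 BTU/h = 2.24082 × 10^-5 GW.
2.62900 × 10^-5 + 2.24082 × 10^-5 ≈ 4.870 × 10^-5 GW.

4.870 × 10^-5 GW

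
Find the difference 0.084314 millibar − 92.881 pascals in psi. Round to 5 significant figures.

0.084314 mbar = 0.00122287 psi and 92.881 Pa = 0.0134713 psi.
0.00122287 − 0.0134713 ≈ -0.012248 psi.

-0.012248 pounds per square inch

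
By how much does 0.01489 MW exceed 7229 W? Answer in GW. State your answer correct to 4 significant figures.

7.661e-6 GW

0.01489 MW = 1.48900e-5 GW and 7229 W = 7.22900e-6 GW.
1.48900e-5 − 7.22900e-6 ≈ 7.661e-6 GW.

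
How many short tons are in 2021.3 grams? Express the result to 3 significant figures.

0.00223 short tons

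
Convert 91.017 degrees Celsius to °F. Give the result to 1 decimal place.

195.8 °F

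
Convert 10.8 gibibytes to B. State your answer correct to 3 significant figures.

1.16e+10 bytes

1 GiB = 1.07374e+9 bytes.
Thus 10.8 × 1.07374e+9 ≈ 1.16e+10 B.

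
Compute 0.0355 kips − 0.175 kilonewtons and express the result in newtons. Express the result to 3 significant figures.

-17.1 newtons

0.0355 kip = 157.912 N and 0.175 kN = 175.000 N.
157.912 − 175.000 ≈ -17.1 N.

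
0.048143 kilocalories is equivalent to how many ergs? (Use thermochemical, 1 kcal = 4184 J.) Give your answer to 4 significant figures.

2.014 × 10^9 erg

1 kilocalorie = 4.18400 × 10^10 erg.
So 0.048143 × 4.18400 × 10^10 ≈ 2.014 × 10^9 erg.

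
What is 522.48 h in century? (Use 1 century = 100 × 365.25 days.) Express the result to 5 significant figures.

1 h = 1.14077e-6 centuries.
522.48 × 1.14077e-6 ≈ 0.00059603 century.

0.00059603 century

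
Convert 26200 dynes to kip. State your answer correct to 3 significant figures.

5.89 × 10^-5 kip

1 dyn = 2.24809 × 10^-9 kip.
So 26200 × 2.24809 × 10^-9 ≈ 5.89 × 10^-5 kip.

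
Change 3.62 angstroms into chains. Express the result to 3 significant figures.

1.80e-11 chain

1 angstrom = 4.97097e-12 chains.
Thus 3.62 × 4.97097e-12 ≈ 1.80e-11 chain.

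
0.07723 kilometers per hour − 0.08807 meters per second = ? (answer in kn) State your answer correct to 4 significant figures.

0.07723 km/h = 0.0417009 kn and 0.08807 m/s = 0.171194 kn.
0.0417009 − 0.171194 ≈ -0.1295 kn.

-0.1295 kn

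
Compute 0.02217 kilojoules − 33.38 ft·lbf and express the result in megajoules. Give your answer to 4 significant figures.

-2.309e-5 MJ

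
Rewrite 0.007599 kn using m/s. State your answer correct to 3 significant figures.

0.00391 m/s

1 kn = 0.514444 meters per second.
Then 0.007599 × 0.514444 ≈ 0.00391 m/s.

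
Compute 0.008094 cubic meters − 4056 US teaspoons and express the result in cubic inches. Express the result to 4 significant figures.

-726.0 in³

0.008094 m³ = 493.926 in³ and 4056 US tsp = 1219.97 in³.
493.926 − 1219.97 ≈ -726.0 in³.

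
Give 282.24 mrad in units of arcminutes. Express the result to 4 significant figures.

1 mrad = 3.43775 arcmin.
Thus 282.24 × 3.43775 ≈ 970.3 arcmin.

970.3 arcmin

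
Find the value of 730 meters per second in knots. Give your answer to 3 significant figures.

1 meter per second = 1.94384 knots.
So 730 × 1.94384 ≈ 1420 kn.

1420 kn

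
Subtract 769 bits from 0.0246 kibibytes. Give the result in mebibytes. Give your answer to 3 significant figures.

-6.76 × 10^-5 MiB

0.0246 KiB = 2.40234 × 10^-5 MiB and 769 bit = 9.16719 × 10^-5 MiB.
2.40234 × 10^-5 − 9.16719 × 10^-5 ≈ -6.76 × 10^-5 MiB.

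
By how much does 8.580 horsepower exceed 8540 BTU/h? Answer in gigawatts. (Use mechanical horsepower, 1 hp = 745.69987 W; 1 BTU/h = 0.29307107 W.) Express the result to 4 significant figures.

3.895 × 10^-6 GW

8.580 hp = 6.39810 × 10^-6 GW and 8540 BTU/h = 2.50283 × 10^-6 GW.
6.39810 × 10^-6 − 2.50283 × 10^-6 ≈ 3.895 × 10^-6 GW.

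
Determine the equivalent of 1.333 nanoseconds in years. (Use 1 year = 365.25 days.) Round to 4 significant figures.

4.224 × 10^-17 years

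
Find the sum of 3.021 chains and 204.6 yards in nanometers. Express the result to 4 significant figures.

3.021 chain = 6.07729e+10 nm and 204.6 yd = 1.87086e+11 nm.
6.07729e+10 + 1.87086e+11 ≈ 2.479e+11 nm.

2.479e+11 nm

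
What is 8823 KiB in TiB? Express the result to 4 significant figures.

1 KiB = 9.31323e-10 tebibytes.
So 8823 × 9.31323e-10 ≈ 8.217e-6 TiB.

8.217e-6 tebibytes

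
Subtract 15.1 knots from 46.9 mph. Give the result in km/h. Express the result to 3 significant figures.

46.9 mph = 75.4782 km/h and 15.1 kn = 27.9652 km/h.
75.4782 − 27.9652 ≈ 47.5 km/h.

47.5 kilometers per hour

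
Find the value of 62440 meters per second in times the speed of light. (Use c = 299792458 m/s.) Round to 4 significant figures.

1 m/s = 3.33564e-9 times the speed of light.
62440 × 3.33564e-9 ≈ 0.0002083 c.

0.0002083 c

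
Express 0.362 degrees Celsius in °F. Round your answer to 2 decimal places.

32.65 °F

°C = (°F − 32) × 5/9.
Applying the formula gives 32.65 °F.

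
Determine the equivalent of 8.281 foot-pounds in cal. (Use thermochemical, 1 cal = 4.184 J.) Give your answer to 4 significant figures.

2.683 cal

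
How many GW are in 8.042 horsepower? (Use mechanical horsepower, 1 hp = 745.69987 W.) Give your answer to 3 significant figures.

1 hp = 7.45700 × 10^-7 GW.
Then 8.042 × 7.45700 × 10^-7 ≈ 6.00 × 10^-6 GW.

6.00 × 10^-6 GW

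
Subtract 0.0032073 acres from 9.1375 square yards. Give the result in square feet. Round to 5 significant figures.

9.1375 yd² = 82.237500 ft² and 0.0032073 acre = 139.70999 ft².
82.237500 − 139.70999 ≈ -57.472 ft².

-57.472 ft²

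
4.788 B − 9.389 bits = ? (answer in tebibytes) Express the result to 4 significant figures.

3.287 × 10^-12 TiB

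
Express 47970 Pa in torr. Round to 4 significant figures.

359.8 torr

1 pascal = 0.00750062 torr.
Thus 47970 × 0.00750062 ≈ 359.8 torr.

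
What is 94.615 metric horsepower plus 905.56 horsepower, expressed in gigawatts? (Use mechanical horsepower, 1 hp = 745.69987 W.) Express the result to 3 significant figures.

0.000745 GW

94.615 PS = 6.95892 × 10^-5 GW and 905.56 hp = 0.000675276 GW.
6.95892 × 10^-5 + 0.000675276 ≈ 0.000745 GW.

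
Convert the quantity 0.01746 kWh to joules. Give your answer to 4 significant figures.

62860 J

1 kWh = 3.60000 × 10^6 J.
So 0.01746 × 3.60000 × 10^6 ≈ 62860 J.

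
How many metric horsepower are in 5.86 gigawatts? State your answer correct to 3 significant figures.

7.97 × 10^6 PS

1 gigawatt = 1.35962 × 10^6 PS.
Then 5.86 × 1.35962 × 10^6 ≈ 7.97 × 10^6 PS.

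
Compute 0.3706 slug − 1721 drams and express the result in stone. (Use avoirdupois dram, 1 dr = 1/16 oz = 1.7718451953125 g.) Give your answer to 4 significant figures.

0.3715 stone

0.3706 slug = 0.851693 st and 1721 dr = 0.480190 st.
0.851693 − 0.480190 ≈ 0.3715 st.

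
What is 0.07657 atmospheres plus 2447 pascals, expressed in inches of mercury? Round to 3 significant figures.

3.01 inches of mercury

0.07657 atm = 2.29107 inHg and 2447 Pa = 0.722599 inHg.
2.29107 + 0.722599 ≈ 3.01 inHg.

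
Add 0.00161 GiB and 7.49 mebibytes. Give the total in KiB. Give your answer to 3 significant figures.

0.00161 GiB = 1688.21 KiB and 7.49 MiB = 7669.76 KiB.
1688.21 + 7669.76 ≈ 9360 KiB.

9360 kibibytes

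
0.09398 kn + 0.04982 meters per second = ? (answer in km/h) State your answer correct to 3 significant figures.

0.09398 kn = 0.174051 km/h and 0.04982 m/s = 0.179352 km/h.
0.174051 + 0.179352 ≈ 0.353 km/h.

0.353 km/h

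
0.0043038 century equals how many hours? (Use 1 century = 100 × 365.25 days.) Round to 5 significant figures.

1 century = 876600 hours.
Thus 0.0043038 × 876600 ≈ 3772.7 h.

3772.7 hours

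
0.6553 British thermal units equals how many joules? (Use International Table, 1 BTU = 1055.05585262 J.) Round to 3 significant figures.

691 joules

1 British thermal unit = 1055.06 joules.
Thus 0.6553 × 1055.06 ≈ 691 J.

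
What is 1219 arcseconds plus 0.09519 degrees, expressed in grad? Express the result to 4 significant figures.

1219 arcsec = 0.376235 grad and 0.09519 ° = 0.105767 grad.
0.376235 + 0.105767 ≈ 0.4820 grad.

0.4820 grad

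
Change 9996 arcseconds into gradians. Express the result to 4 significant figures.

3.085 grad

1 arcsec = 0.000308642 grad.
Thus 9996 × 0.000308642 ≈ 3.085 grad.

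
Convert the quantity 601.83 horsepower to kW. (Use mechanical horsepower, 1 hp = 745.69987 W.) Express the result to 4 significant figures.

448.8 kilowatts

1 hp = 0.745700 kW.
So 601.83 × 0.745700 ≈ 448.8 kW.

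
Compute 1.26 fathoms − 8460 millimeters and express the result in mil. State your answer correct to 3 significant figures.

-242000 mil

1.26 fathom = 90720.0 mil and 8460 mm = 333071 mil.
90720.0 − 333071 ≈ -242000 mil.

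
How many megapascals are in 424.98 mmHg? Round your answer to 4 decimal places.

1 millimeter of mercury = 0.000133322 MPa.
424.98 × 0.000133322 ≈ 0.0567 MPa.

0.0567 megapascals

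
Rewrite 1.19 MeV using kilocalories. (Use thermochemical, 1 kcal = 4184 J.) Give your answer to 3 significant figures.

4.56 × 10^-17 kilocalories

1 MeV = 3.82929 × 10^-17 kcal.
Thus 1.19 × 3.82929 × 10^-17 ≈ 4.56 × 10^-17 kcal.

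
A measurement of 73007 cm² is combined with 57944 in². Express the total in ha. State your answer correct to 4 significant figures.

0.004468 hectares

73007 cm² = 0.000730070 ha and 57944 in² = 0.00373832 ha.
0.000730070 + 0.00373832 ≈ 0.004468 ha.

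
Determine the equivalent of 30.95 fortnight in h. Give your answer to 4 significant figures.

1 fortnight = 336.000 h.
Thus 30.95 × 336.000 ≈ 10400 h.

10400 hours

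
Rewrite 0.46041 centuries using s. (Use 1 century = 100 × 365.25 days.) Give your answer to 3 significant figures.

1.45 × 10^9 s

1 century = 3.15576 × 10^9 seconds.
Then 0.46041 × 3.15576 × 10^9 ≈ 1.45 × 10^9 s.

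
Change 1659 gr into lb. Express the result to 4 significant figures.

0.2370 pounds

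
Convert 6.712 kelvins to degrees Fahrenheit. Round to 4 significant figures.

-447.6 °F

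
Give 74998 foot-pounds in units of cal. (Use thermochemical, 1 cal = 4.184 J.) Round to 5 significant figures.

1 ft·lbf = 0.324048 cal.
So 74998 × 0.324048 ≈ 24303 cal.

24303 calories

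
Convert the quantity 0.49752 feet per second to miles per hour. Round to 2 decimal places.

0.34 miles per hour

1 foot per second = 0.681818 mph.
Thus 0.49752 × 0.681818 ≈ 0.34 mph.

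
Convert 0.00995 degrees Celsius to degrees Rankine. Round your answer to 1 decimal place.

°R = (°C + 273.15) × 9/5.
Applying the formula gives 491.7 °R.

491.7 °R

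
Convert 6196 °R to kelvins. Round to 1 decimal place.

°R = K × 9/5.
Applying the formula gives 3442.2 K.

3442.2 K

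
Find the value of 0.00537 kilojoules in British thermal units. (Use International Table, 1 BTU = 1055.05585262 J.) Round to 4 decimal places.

0.0051 BTU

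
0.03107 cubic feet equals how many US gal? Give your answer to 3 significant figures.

0.232 US gal

1 ft³ = 7.48052 US gal.
Then 0.03107 × 7.48052 ≈ 0.232 US gal.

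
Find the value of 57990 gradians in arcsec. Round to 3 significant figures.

1.88e+8 arcsec

1 grad = 3240.00 arcseconds.
57990 × 3240.00 ≈ 1.88e+8 arcsec.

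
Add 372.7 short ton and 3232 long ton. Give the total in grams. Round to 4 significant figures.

372.7 short ton = 3.38108e+8 g and 3232 long ton = 3.28386e+9 g.
3.38108e+8 + 3.28386e+9 ≈ 3.622e+9 g.

3.622e+9 g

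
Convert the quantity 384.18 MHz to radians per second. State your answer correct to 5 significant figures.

1 MHz = 6.28319e+6 radians per second.
So 384.18 × 6.28319e+6 ≈ 2.4139e+9 rad/s.

2.4139e+9 rad/s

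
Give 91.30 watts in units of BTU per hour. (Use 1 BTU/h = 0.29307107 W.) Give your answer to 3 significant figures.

1 watt = 3.41214 BTU/h.
So 91.30 × 3.41214 ≈ 312 BTU/h.

312 BTU per hour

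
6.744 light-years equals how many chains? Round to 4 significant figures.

3.172e+15 chains

1 light-year = 4.70290e+14 chains.
Then 6.744 × 4.70290e+14 ≈ 3.172e+15 chain.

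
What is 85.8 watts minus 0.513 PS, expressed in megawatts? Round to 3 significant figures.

-0.000292 megawatts

85.8 W = 8.58000e-5 MW and 0.513 PS = 0.000377311 MW.
8.58000e-5 − 0.000377311 ≈ -0.000292 MW.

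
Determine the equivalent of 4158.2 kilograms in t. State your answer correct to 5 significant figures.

4.1582 metric tons

1 kilogram = 0.00100000 metric tons.
So 4158.2 × 0.00100000 ≈ 4.1582 t.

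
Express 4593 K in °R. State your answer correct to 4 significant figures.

°R = K × 9/5.
Applying the formula gives 8267 °R.

8267 °R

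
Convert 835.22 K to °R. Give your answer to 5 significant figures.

1503.4 °R

°R = K × 9/5.
Applying the formula gives 1503.4 °R.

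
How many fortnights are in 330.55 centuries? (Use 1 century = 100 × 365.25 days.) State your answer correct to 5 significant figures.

862380 fortnight

1 century = 2608.93 fortnights.
330.55 × 2608.93 ≈ 862380 fortnight.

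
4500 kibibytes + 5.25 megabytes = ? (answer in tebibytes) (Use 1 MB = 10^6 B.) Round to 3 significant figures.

4500 KiB = 4.19095 × 10^-6 TiB and 5.25 MB = 4.77485 × 10^-6 TiB.
4.19095 × 10^-6 + 4.77485 × 10^-6 ≈ 8.97 × 10^-6 TiB.

8.97 × 10^-6 TiB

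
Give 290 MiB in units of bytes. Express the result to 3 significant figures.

1 mebibyte = 1.04858 × 10^6 B.
290 × 1.04858 × 10^6 ≈ 3.04 × 10^8 B.

3.04 × 10^8 B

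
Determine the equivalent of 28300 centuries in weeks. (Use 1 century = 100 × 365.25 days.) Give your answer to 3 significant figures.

1.48e+8 weeks

1 century = 5217.86 wk.
Then 28300 × 5217.86 ≈ 1.48e+8 wk.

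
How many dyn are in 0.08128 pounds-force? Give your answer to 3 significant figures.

1 pound-force = 444822 dyn.
So 0.08128 × 444822 ≈ 36200 dyn.

36200 dynes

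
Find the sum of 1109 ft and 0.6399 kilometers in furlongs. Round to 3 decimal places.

4.861 furlong

1109 ft = 1.68030 furlong and 0.6399 km = 3.18092 furlong.
1.68030 + 3.18092 ≈ 4.861 furlong.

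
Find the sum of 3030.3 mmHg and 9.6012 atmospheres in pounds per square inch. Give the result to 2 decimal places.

199.69 psi

3030.3 mmHg = 58.59624 psi and 9.6012 atm = 141.0987 psi.
58.59624 + 141.0987 ≈ 199.69 psi.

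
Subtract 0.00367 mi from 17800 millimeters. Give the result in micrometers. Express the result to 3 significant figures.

1.19 × 10^7 μm

17800 mm = 1.78000 × 10^7 μm and 0.00367 mi = 5.90629 × 10^6 μm.
1.78000 × 10^7 − 5.90629 × 10^6 ≈ 1.19 × 10^7 μm.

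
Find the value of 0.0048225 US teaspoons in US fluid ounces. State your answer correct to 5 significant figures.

1 US teaspoon = 0.166667 US fl oz.
Thus 0.0048225 × 0.166667 ≈ 0.00080375 US fl oz.

0.00080375 US fl oz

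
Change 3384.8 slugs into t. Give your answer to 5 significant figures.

1 slug = 0.0145939 metric tons.
Then 3384.8 × 0.0145939 ≈ 49.397 t.

49.397 metric tons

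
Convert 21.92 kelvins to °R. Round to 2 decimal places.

39.46 °R

°R = K × 9/5.
Applying the formula gives 39.46 °R.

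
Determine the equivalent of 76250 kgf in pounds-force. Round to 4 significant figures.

1 kgf = 2.20462 lbf.
Thus 76250 × 2.20462 ≈ 168100 lbf.

168100 pounds-force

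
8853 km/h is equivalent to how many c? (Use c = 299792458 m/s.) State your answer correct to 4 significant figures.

1 km/h = 9.26567 × 10^-10 times the speed of light.
8853 × 9.26567 × 10^-10 ≈ 8.203 × 10^-6 c.

8.203 × 10^-6 c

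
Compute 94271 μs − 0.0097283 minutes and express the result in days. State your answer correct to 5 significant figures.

-5.6647e-6 d

94271 μs = 1.09110e-6 d and 0.0097283 min = 6.75576e-6 d.
1.09110e-6 − 6.75576e-6 ≈ -5.6647e-6 d.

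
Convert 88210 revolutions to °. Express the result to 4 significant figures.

3.176e+7 degrees

1 rev = 360.000 °.
Thus 88210 × 360.000 ≈ 3.176e+7 °.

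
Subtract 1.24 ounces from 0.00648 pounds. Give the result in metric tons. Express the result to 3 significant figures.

-3.22e-5 t

0.00648 lb = 2.93928e-6 t and 1.24 oz = 3.51534e-5 t.
2.93928e-6 − 3.51534e-5 ≈ -3.22e-5 t.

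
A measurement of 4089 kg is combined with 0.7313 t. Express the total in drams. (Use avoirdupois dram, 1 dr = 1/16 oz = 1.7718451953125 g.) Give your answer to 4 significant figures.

4089 kg = 2.30776 × 10^6 dr and 0.7313 t = 412734 dr.
2.30776 × 10^6 + 412734 ≈ 2.720 × 10^6 dr.

2.720 × 10^6 dr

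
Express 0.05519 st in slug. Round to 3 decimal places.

1 stone = 0.435133 slug.
0.05519 × 0.435133 ≈ 0.024 slug.

0.024 slug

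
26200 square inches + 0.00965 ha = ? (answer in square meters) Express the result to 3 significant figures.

113 m²

26200 in² = 16.9032 m² and 0.00965 ha = 96.5000 m².
16.9032 + 96.5000 ≈ 113 m².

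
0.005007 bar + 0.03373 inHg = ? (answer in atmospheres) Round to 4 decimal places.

0.005007 bar = 0.00494152 atm and 0.03373 inHg = 0.00112729 atm.
0.00494152 + 0.00112729 ≈ 0.0061 atm.

0.0061 atmospheres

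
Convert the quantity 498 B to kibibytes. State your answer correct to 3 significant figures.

1 byte = 0.0009765625 kibibytes.
498 × 0.0009765625 ≈ 0.486 KiB.

0.486 kibibytes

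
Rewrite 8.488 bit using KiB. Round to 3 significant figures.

1 bit = 0.000122070 kibibytes.
Then 8.488 × 0.000122070 ≈ 0.00104 KiB.

0.00104 kibibytes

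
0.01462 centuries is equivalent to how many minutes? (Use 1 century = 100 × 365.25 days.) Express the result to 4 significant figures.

1 century = 5.25960e+7 min.
0.01462 × 5.25960e+7 ≈ 769000 min.

769000 min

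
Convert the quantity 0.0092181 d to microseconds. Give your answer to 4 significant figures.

1 day = 8.64000e+10 μs.
0.0092181 × 8.64000e+10 ≈ 7.964e+8 μs.

7.964e+8 microseconds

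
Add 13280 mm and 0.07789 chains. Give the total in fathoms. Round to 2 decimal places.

8.12 fathom

13280 mm = 7.26159 fathom and 0.07789 chain = 0.856790 fathom.
7.26159 + 0.856790 ≈ 8.12 fathom.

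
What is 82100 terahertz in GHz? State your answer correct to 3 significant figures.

1 terahertz = 1000.00 GHz.
82100 × 1000.00 ≈ 8.21e+7 GHz.

8.21e+7 gigahertz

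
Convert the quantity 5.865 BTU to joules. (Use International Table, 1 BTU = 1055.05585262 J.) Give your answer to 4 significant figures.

1 British thermal unit = 1055.06 J.
Thus 5.865 × 1055.06 ≈ 6188 J.

6188 J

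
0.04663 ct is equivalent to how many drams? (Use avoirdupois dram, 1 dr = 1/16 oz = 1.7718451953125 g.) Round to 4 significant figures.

0.005263 dr

1 carat = 0.112877 dr.
Thus 0.04663 × 0.112877 ≈ 0.005263 dr.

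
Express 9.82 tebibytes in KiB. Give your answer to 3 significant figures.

1 tebibyte = 1.07374e+9 KiB.
9.82 × 1.07374e+9 ≈ 1.05e+10 KiB.

1.05e+10 kibibytes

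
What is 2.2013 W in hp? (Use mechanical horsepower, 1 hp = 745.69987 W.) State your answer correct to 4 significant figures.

1 watt = 0.00134102 hp.
Then 2.2013 × 0.00134102 ≈ 0.002952 hp.

0.002952 horsepower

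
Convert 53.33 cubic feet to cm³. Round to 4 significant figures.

1 ft³ = 28316.8 cubic centimeters.
Thus 53.33 × 28316.8 ≈ 1.510 × 10^6 cm³.

1.510 × 10^6 cubic centimeters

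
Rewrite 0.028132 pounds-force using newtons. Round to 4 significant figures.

1 pound-force = 4.44822 newtons.
0.028132 × 4.44822 ≈ 0.1251 N.

0.1251 N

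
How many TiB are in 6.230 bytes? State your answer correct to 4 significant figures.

5.666e-12 TiB

1 byte = 9.09495e-13 TiB.
So 6.230 × 9.09495e-13 ≈ 5.666e-12 TiB.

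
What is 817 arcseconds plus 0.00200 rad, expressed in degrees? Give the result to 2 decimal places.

817 arcsec = 0.226944 ° and 0.00200 rad = 0.114592 °.
0.226944 + 0.114592 ≈ 0.34 °.

0.34 degrees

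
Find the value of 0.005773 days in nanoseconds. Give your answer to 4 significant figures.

1 day = 8.64000 × 10^13 ns.
0.005773 × 8.64000 × 10^13 ≈ 4.988 × 10^11 ns.

4.988 × 10^11 ns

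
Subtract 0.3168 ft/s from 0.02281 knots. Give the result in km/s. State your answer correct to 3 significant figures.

0.02281 kn = 1.17345 × 10^-5 km/s and 0.3168 ft/s = 9.65606 × 10^-5 km/s.
1.17345 × 10^-5 − 9.65606 × 10^-5 ≈ -8.48 × 10^-5 km/s.

-8.48 × 10^-5 kilometers per second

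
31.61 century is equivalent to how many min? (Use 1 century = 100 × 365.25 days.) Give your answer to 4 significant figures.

1.663e+9 min

1 century = 5.25960e+7 min.
Thus 31.61 × 5.25960e+7 ≈ 1.663e+9 min.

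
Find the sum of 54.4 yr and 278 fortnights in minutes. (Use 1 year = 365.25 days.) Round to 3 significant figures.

54.4 yr = 2.86122e+7 min and 278 fortnight = 5.60448e+6 min.
2.86122e+7 + 5.60448e+6 ≈ 3.42e+7 min.

3.42e+7 min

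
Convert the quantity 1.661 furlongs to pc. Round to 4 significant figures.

1.083 × 10^-14 pc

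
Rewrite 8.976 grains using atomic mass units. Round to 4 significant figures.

3.503 × 10^23 u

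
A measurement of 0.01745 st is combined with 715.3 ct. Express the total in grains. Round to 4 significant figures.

3918 grains

0.01745 st = 1710.10 gr and 715.3 ct = 2207.75 gr.
1710.10 + 2207.75 ≈ 3918 gr.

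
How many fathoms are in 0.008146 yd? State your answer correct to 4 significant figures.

1 yard = 0.500000 fathoms.
So 0.008146 × 0.500000 ≈ 0.004073 fathom.

0.004073 fathom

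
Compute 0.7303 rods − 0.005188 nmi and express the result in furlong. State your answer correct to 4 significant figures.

-0.02950 furlong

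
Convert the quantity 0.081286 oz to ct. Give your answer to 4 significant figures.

1 oz = 141.748 ct.
Thus 0.081286 × 141.748 ≈ 11.52 ct.

11.52 ct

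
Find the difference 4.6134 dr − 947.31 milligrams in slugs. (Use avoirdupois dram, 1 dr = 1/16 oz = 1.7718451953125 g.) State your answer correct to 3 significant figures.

0.000495 slug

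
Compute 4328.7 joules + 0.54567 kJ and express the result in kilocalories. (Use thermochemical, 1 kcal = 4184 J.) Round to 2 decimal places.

1.17 kilocalories

4328.7 J = 1.034584 kcal and 0.54567 kJ = 0.1304183 kcal.
1.034584 + 0.1304183 ≈ 1.17 kcal.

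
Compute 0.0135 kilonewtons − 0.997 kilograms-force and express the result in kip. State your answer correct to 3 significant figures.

0.000837 kip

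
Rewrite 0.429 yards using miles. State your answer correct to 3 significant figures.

1 yard = 0.000568182 mi.
0.429 × 0.000568182 ≈ 0.000244 mi.

0.000244 mi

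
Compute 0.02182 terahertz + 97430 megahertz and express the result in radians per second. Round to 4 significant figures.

7.493e+11 rad/s

0.02182 THz = 1.37099e+11 rad/s and 97430 MHz = 6.12171e+11 rad/s.
1.37099e+11 + 6.12171e+11 ≈ 7.493e+11 rad/s.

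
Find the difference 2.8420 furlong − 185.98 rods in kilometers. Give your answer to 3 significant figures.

-0.364 km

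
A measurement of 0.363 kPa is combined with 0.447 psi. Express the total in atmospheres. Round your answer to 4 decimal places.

0.0340 atmospheres

0.363 kPa = 0.00358253 atm and 0.447 psi = 0.0304165 atm.
0.00358253 + 0.0304165 ≈ 0.0340 atm.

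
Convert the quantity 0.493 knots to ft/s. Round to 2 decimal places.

1 knot = 1.68781 ft/s.
Then 0.493 × 1.68781 ≈ 0.83 ft/s.

0.83 feet per second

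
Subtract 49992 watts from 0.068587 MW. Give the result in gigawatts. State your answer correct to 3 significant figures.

1.86e-5 gigawatts

0.068587 MW = 6.85870e-5 GW and 49992 W = 4.99920e-5 GW.
6.85870e-5 − 4.99920e-5 ≈ 1.86e-5 GW.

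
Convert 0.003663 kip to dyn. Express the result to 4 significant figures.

1 kip = 4.44822 × 10^8 dyn.
Thus 0.003663 × 4.44822 × 10^8 ≈ 1.629 × 10^6 dyn.

1.629 × 10^6 dynes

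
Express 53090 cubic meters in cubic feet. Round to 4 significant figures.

1.875 × 10^6 cubic feet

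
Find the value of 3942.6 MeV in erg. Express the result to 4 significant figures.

1 MeV = 1.60218e-6 erg.
So 3942.6 × 1.60218e-6 ≈ 0.006317 erg.

0.006317 erg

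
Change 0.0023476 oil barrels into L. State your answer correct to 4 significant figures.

0.3732 L

1 oil barrel = 158.987 L.
Thus 0.0023476 × 158.987 ≈ 0.3732 L.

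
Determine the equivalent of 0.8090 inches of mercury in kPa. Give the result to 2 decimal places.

2.74 kPa

1 inch of mercury = 3.38639 kPa.
So 0.8090 × 3.38639 ≈ 2.74 kPa.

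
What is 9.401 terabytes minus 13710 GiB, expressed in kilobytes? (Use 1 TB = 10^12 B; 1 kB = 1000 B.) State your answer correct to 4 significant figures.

-5.320e+9 kilobytes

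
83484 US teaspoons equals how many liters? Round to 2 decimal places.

1 US tsp = 0.00492892 liters.
Thus 83484 × 0.00492892 ≈ 411.49 L.

411.49 liters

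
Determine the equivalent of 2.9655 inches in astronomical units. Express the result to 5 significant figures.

5.0351e-13 astronomical units

1 in = 1.69789e-13 astronomical units.
Thus 2.9655 × 1.69789e-13 ≈ 5.0351e-13 au.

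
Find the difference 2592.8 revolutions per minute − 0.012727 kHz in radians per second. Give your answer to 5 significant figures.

191.55 rad/s

2592.8 rpm = 271.517 rad/s and 0.012727 kHz = 79.9661 rad/s.
271.517 − 79.9661 ≈ 191.55 rad/s.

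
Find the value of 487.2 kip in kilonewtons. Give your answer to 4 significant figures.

2167 kilonewtons

1 kip = 4.44822 kN.
487.2 × 4.44822 ≈ 2167 kN.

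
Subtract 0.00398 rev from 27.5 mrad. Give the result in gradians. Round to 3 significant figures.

0.159 grad

27.5 mrad = 1.75070 grad and 0.00398 rev = 1.59200 grad.
1.75070 − 1.59200 ≈ 0.159 grad.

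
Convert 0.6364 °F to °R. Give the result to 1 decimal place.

460.3 °R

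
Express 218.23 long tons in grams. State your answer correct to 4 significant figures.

1 long ton = 1.01605e+6 g.
218.23 × 1.01605e+6 ≈ 2.217e+8 g.

2.217e+8 grams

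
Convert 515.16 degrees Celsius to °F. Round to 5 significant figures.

°F = °C × 9/5 + 32.
Applying the formula gives 959.29 °F.

959.29 degrees Fahrenheit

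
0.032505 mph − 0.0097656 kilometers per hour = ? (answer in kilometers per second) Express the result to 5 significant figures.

0.032505 mph = 1.45310 × 10^-5 km/s and 0.0097656 km/h = 2.71267 × 10^-6 km/s.
1.45310 × 10^-5 − 2.71267 × 10^-6 ≈ 1.1818 × 10^-5 km/s.

1.1818 × 10^-5 kilometers per second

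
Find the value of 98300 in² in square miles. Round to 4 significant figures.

1 in² = 2.49098 × 10^-10 square miles.
Then 98300 × 2.49098 × 10^-10 ≈ 2.449 × 10^-5 mi².

2.449 × 10^-5 square miles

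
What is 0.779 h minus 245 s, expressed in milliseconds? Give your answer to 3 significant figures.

0.779 h = 2.80440e+6 ms and 245 s = 245000 ms.
2.80440e+6 − 245000 ≈ 2.56e+6 ms.

2.56e+6 milliseconds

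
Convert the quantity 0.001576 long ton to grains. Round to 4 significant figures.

1 long ton = 1.56800e+7 gr.
So 0.001576 × 1.56800e+7 ≈ 24710 gr.

24710 gr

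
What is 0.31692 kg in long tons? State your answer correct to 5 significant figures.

1 kg = 0.000984207 long ton.
Thus 0.31692 × 0.000984207 ≈ 0.00031191 long ton.

0.00031191 long tons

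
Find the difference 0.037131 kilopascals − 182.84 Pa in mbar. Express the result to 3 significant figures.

-1.46 millibar

0.037131 kPa = 0.371310 mbar and 182.84 Pa = 1.82840 mbar.
0.371310 − 1.82840 ≈ -1.46 mbar.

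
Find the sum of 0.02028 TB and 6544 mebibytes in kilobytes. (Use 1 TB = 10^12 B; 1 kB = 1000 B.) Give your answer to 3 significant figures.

2.71 × 10^7 kilobytes

0.02028 TB = 2.02800 × 10^7 kB and 6544 MiB = 6.86188 × 10^6 kB.
2.02800 × 10^7 + 6.86188 × 10^6 ≈ 2.71 × 10^7 kB.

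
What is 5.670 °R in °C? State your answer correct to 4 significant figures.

-270.0 degrees Celsius

°R = (°C + 273.15) × 9/5.
Applying the formula gives -270.0 °C.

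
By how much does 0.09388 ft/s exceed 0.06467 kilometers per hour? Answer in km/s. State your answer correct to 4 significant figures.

1.065e-5 kilometers per second

0.09388 ft/s = 2.86146e-5 km/s and 0.06467 km/h = 1.79639e-5 km/s.
2.86146e-5 − 1.79639e-5 ≈ 1.065e-5 km/s.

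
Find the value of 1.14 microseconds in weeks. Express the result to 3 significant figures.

1.88 × 10^-12 wk

1 microsecond = 1.65344 × 10^-12 wk.
1.14 × 1.65344 × 10^-12 ≈ 1.88 × 10^-12 wk.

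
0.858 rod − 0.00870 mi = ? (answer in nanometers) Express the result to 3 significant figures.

0.858 rod = 4.31505e+9 nm and 0.00870 mi = 1.40013e+10 nm.
4.31505e+9 − 1.40013e+10 ≈ -9.69e+9 nm.

-9.69e+9 nanometers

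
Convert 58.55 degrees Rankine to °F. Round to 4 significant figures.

-401.1 °F

°R = °F + 459.67.
Applying the formula gives -401.1 °F.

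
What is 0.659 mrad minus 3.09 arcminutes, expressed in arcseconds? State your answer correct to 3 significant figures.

0.659 mrad = 135.929 arcsec and 3.09 arcmin = 185.400 arcsec.
135.929 − 185.400 ≈ -49.5 arcsec.

-49.5 arcsec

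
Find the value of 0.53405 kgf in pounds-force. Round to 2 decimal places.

1.18 pounds-force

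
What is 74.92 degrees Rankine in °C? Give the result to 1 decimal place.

°R = (°C + 273.15) × 9/5.
Applying the formula gives -231.5 °C.

-231.5 °C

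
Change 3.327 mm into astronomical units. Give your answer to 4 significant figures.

1 mm = 6.68459 × 10^-15 au.
So 3.327 × 6.68459 × 10^-15 ≈ 2.224 × 10^-14 au.

2.224 × 10^-14 au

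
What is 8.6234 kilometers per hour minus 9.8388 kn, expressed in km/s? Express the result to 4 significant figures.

-0.002666 km/s

8.6234 km/h = 0.00239539 km/s and 9.8388 kn = 0.00506152 km/s.
0.00239539 − 0.00506152 ≈ -0.002666 km/s.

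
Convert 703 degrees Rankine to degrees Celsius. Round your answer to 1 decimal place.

117.4 °C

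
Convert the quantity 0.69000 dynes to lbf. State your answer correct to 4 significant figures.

1.551e-6 lbf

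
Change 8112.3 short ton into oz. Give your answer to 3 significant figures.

2.60 × 10^8 oz

1 short ton = 32000.0 ounces.
Then 8112.3 × 32000.0 ≈ 2.60 × 10^8 oz.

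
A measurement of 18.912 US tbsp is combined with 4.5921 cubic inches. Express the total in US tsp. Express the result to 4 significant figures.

72.00 US tsp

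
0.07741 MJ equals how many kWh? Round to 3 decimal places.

0.022 kilowatt-hours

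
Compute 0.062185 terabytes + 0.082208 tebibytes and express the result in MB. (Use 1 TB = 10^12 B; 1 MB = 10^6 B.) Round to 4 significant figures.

152600 MB

0.062185 TB = 62185.0 MB and 0.082208 TiB = 90388.7 MB.
62185.0 + 90388.7 ≈ 152600 MB.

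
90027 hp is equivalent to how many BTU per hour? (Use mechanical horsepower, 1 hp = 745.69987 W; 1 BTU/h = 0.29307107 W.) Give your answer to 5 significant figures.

2.2907 × 10^8 BTU/h

1 hp = 2544.43 BTU/h.
So 90027 × 2544.43 ≈ 2.2907 × 10^8 BTU/h.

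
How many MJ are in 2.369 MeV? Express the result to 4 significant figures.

1 megaelectronvolt = 1.60218e-19 MJ.
2.369 × 1.60218e-19 ≈ 3.796e-19 MJ.

3.796e-19 MJ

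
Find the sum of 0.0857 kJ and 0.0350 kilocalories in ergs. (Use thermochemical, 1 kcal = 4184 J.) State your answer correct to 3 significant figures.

2.32e+9 ergs

0.0857 kJ = 8.57000e+8 erg and 0.0350 kcal = 1.46440e+9 erg.
8.57000e+8 + 1.46440e+9 ≈ 2.32e+9 erg.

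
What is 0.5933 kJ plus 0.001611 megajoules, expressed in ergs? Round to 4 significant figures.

0.5933 kJ = 5.93300e+9 erg and 0.001611 MJ = 1.61100e+10 erg.
5.93300e+9 + 1.61100e+10 ≈ 2.204e+10 erg.

2.204e+10 erg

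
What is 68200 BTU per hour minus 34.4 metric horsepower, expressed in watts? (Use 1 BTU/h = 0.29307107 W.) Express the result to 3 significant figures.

68200 BTU/h = 19987.4 W and 34.4 PS = 25301.2 W.
19987.4 − 25301.2 ≈ -5310 W.

-5310 W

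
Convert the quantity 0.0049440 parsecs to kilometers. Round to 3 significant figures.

1.53 × 10^11 kilometers

1 pc = 3.08568 × 10^13 km.
Then 0.0049440 × 3.08568 × 10^13 ≈ 1.53 × 10^11 km.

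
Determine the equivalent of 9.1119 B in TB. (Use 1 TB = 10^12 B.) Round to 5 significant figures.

1 byte = 1.00000 × 10^-12 TB.
Thus 9.1119 × 1.00000 × 10^-12 ≈ 9.1119 × 10^-12 TB.

9.1119 × 10^-12 TB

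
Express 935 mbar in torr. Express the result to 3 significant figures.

701 torr

1 millibar = 0.750062 torr.
Thus 935 × 0.750062 ≈ 701 torr.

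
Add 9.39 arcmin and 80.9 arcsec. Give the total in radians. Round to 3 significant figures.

9.39 arcmin = 0.00273144 rad and 80.9 arcsec = 0.000392214 rad.
0.00273144 + 0.000392214 ≈ 0.00312 rad.

0.00312 radians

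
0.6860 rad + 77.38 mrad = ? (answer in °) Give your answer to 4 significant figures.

0.6860 rad = 39.3049 ° and 77.38 mrad = 4.43355 °.
39.3049 + 4.43355 ≈ 43.74 °.

43.74 degrees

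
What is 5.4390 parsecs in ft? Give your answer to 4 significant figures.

1 parsec = 1.01236 × 10^17 ft.
Then 5.4390 × 1.01236 × 10^17 ≈ 5.506 × 10^17 ft.

5.506 × 10^17 feet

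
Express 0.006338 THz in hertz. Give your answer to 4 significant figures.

1 terahertz = 1.00000 × 10^12 Hz.
0.006338 × 1.00000 × 10^12 ≈ 6.338 × 10^9 Hz.

6.338 × 10^9 Hz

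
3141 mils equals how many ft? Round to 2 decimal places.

0.26 ft

1 mil = 8.33333e-5 ft.
So 3141 × 8.33333e-5 ≈ 0.26 ft.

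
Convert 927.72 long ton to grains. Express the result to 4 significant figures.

1.455e+10 grains

1 long ton = 1.56800e+7 gr.
Thus 927.72 × 1.56800e+7 ≈ 1.455e+10 gr.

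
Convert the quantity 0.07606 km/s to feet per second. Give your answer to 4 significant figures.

249.5 feet per second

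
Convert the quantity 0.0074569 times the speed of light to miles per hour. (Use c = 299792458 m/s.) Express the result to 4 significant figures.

1 c = 6.70617 × 10^8 miles per hour.
0.0074569 × 6.70617 × 10^8 ≈ 5.001 × 10^6 mph.

5.001 × 10^6 mph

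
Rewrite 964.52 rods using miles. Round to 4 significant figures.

1 rod = 0.00312500 miles.
Thus 964.52 × 0.00312500 ≈ 3.014 mi.

3.014 miles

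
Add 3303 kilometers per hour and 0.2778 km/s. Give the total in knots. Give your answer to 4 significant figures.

3303 km/h = 1783.48 kn and 0.2778 km/s = 540.000 kn.
1783.48 + 540.000 ≈ 2323 kn.

2323 knots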